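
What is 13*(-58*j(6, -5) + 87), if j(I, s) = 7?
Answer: -4147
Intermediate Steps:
13*(-58*j(6, -5) + 87) = 13*(-58*7 + 87) = 13*(-406 + 87) = 13*(-319) = -4147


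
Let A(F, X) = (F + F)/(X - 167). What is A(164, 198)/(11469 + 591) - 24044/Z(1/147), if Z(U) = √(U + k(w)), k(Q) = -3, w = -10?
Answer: 82/93465 + 42077*I*√330/55 ≈ 0.00087733 + 13898.0*I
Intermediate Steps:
A(F, X) = 2*F/(-167 + X) (A(F, X) = (2*F)/(-167 + X) = 2*F/(-167 + X))
Z(U) = √(-3 + U) (Z(U) = √(U - 3) = √(-3 + U))
A(164, 198)/(11469 + 591) - 24044/Z(1/147) = (2*164/(-167 + 198))/(11469 + 591) - 24044/√(-3 + 1/147) = (2*164/31)/12060 - 24044/√(-3 + 1/147) = (2*164*(1/31))*(1/12060) - 24044*(-7*I*√330/220) = (328/31)*(1/12060) - 24044*(-7*I*√330/220) = 82/93465 - (-42077)*I*√330/55 = 82/93465 + 42077*I*√330/55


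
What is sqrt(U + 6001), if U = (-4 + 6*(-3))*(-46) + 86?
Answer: sqrt(7099) ≈ 84.256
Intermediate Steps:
U = 1098 (U = (-4 - 18)*(-46) + 86 = -22*(-46) + 86 = 1012 + 86 = 1098)
sqrt(U + 6001) = sqrt(1098 + 6001) = sqrt(7099)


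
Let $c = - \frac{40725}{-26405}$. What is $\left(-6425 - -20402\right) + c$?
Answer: $\frac{73820682}{5281} \approx 13979.0$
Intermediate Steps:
$c = \frac{8145}{5281}$ ($c = \left(-40725\right) \left(- \frac{1}{26405}\right) = \frac{8145}{5281} \approx 1.5423$)
$\left(-6425 - -20402\right) + c = \left(-6425 - -20402\right) + \frac{8145}{5281} = \left(-6425 + 20402\right) + \frac{8145}{5281} = 13977 + \frac{8145}{5281} = \frac{73820682}{5281}$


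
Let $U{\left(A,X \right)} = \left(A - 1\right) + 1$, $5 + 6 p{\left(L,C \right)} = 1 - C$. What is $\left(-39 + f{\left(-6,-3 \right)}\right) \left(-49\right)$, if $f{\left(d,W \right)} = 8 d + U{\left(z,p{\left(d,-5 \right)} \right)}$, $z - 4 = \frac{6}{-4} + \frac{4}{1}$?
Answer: $\frac{7889}{2} \approx 3944.5$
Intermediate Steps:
$p{\left(L,C \right)} = - \frac{2}{3} - \frac{C}{6}$ ($p{\left(L,C \right)} = - \frac{5}{6} + \frac{1 - C}{6} = - \frac{5}{6} - \left(- \frac{1}{6} + \frac{C}{6}\right) = - \frac{2}{3} - \frac{C}{6}$)
$z = \frac{13}{2}$ ($z = 4 + \left(\frac{6}{-4} + \frac{4}{1}\right) = 4 + \left(6 \left(- \frac{1}{4}\right) + 4 \cdot 1\right) = 4 + \left(- \frac{3}{2} + 4\right) = 4 + \frac{5}{2} = \frac{13}{2} \approx 6.5$)
$U{\left(A,X \right)} = A$ ($U{\left(A,X \right)} = \left(-1 + A\right) + 1 = A$)
$f{\left(d,W \right)} = \frac{13}{2} + 8 d$ ($f{\left(d,W \right)} = 8 d + \frac{13}{2} = \frac{13}{2} + 8 d$)
$\left(-39 + f{\left(-6,-3 \right)}\right) \left(-49\right) = \left(-39 + \left(\frac{13}{2} + 8 \left(-6\right)\right)\right) \left(-49\right) = \left(-39 + \left(\frac{13}{2} - 48\right)\right) \left(-49\right) = \left(-39 - \frac{83}{2}\right) \left(-49\right) = \left(- \frac{161}{2}\right) \left(-49\right) = \frac{7889}{2}$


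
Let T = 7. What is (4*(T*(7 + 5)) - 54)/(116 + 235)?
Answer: 94/117 ≈ 0.80342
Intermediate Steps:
(4*(T*(7 + 5)) - 54)/(116 + 235) = (4*(7*(7 + 5)) - 54)/(116 + 235) = (4*(7*12) - 54)/351 = (4*84 - 54)*(1/351) = (336 - 54)*(1/351) = 282*(1/351) = 94/117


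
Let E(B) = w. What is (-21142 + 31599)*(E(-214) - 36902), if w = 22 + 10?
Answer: -385549590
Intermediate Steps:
w = 32
E(B) = 32
(-21142 + 31599)*(E(-214) - 36902) = (-21142 + 31599)*(32 - 36902) = 10457*(-36870) = -385549590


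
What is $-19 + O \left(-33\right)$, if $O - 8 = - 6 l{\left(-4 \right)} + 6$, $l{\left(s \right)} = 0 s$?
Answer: $-481$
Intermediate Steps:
$l{\left(s \right)} = 0$
$O = 14$ ($O = 8 + \left(\left(-6\right) 0 + 6\right) = 8 + \left(0 + 6\right) = 8 + 6 = 14$)
$-19 + O \left(-33\right) = -19 + 14 \left(-33\right) = -19 - 462 = -481$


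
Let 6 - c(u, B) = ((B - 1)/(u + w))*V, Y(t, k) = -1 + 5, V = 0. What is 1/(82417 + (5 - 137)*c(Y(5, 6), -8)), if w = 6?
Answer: 1/81625 ≈ 1.2251e-5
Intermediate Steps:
Y(t, k) = 4
c(u, B) = 6 (c(u, B) = 6 - (B - 1)/(u + 6)*0 = 6 - (-1 + B)/(6 + u)*0 = 6 - 1*0 = 6 + 0 = 6)
1/(82417 + (5 - 137)*c(Y(5, 6), -8)) = 1/(82417 + (5 - 137)*6) = 1/(82417 - 132*6) = 1/(82417 - 792) = 1/81625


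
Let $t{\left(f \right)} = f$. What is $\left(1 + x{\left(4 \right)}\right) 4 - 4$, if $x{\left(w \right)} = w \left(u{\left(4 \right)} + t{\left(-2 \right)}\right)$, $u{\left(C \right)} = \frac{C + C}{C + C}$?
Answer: $-16$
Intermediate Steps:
$u{\left(C \right)} = 1$ ($u{\left(C \right)} = \frac{2 C}{2 C} = 2 C \frac{1}{2 C} = 1$)
$x{\left(w \right)} = - w$ ($x{\left(w \right)} = w \left(1 - 2\right) = w \left(-1\right) = - w$)
$\left(1 + x{\left(4 \right)}\right) 4 - 4 = \left(1 - 4\right) 4 - 4 = \left(-3\right) 4 - 4 = -12 - 4 = -16$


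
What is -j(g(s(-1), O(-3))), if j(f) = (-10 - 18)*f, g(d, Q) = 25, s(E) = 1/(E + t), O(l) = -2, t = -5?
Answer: 700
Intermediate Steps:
s(E) = 1/(-5 + E) (s(E) = 1/(E - 5) = 1/(-5 + E))
j(f) = -28*f
-j(g(s(-1), O(-3))) = -(-28)*25 = -1*(-700) = 700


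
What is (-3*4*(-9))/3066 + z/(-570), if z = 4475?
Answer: -455293/58254 ≈ -7.8157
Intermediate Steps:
(-3*4*(-9))/3066 + z/(-570) = (-3*4*(-9))/3066 + 4475/(-570) = -12*(-9)*(1/3066) + 4475*(-1/570) = 108*(1/3066) - 895/114 = 18/511 - 895/114 = -455293/58254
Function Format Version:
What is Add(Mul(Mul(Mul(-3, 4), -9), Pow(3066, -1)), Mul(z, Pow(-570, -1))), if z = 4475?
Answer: Rational(-455293, 58254) ≈ -7.8157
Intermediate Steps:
Add(Mul(Mul(Mul(-3, 4), -9), Pow(3066, -1)), Mul(z, Pow(-570, -1))) = Add(Mul(Mul(Mul(-3, 4), -9), Pow(3066, -1)), Mul(4475, Pow(-570, -1))) = Add(Mul(Mul(-12, -9), Rational(1, 3066)), Mul(4475, Rational(-1, 570))) = Add(Mul(108, Rational(1, 3066)), Rational(-895, 114)) = Add(Rational(18, 511), Rational(-895, 114)) = Rational(-455293, 58254)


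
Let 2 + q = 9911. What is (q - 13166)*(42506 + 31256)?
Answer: -240242834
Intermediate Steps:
q = 9909 (q = -2 + 9911 = 9909)
(q - 13166)*(42506 + 31256) = (9909 - 13166)*(42506 + 31256) = -3257*73762 = -240242834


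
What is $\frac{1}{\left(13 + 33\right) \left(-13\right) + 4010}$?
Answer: $\frac{1}{3412} \approx 0.00029308$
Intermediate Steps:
$\frac{1}{\left(13 + 33\right) \left(-13\right) + 4010} = \frac{1}{46 \left(-13\right) + 4010} = \frac{1}{-598 + 4010} = \frac{1}{3412}$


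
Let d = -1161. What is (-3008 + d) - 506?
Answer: -4675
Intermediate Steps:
(-3008 + d) - 506 = (-3008 - 1161) - 506 = -4169 - 506 = -4675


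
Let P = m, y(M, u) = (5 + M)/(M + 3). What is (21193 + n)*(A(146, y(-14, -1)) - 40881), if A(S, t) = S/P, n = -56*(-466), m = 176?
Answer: -15465459045/8 ≈ -1.9332e+9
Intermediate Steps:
y(M, u) = (5 + M)/(3 + M)
P = 176
n = 26096
A(S, t) = S/176
(21193 + n)*(A(146, y(-14, -1)) - 40881) = (21193 + 26096)*((1/176)*146 - 40881) = 47289*(73/88 - 40881) = 47289*(-3597455/88) = -15465459045/8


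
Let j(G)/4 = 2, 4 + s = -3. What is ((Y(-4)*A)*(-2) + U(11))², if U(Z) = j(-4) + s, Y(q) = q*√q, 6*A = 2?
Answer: -247/9 + 32*I/3 ≈ -27.444 + 10.667*I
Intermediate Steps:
A = ⅓ (A = (⅙)*2 = ⅓ ≈ 0.33333)
s = -7 (s = -4 - 3 = -7)
Y(q) = q^(3/2)
j(G) = 8 (j(G) = 4*2 = 8)
U(Z) = 1 (U(Z) = 8 - 7 = 1)
((Y(-4)*A)*(-2) + U(11))² = (((-4)^(3/2)*(⅓))*(-2) + 1)² = ((-8*I*(⅓))*(-2) + 1)² = (-8*I/3*(-2) + 1)² = (16*I/3 + 1)² = (1 + 16*I/3)²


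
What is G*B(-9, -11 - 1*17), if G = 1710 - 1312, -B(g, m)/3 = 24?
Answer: -28656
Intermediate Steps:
B(g, m) = -72 (B(g, m) = -3*24 = -72)
G = 398
G*B(-9, -11 - 1*17) = 398*(-72) = -28656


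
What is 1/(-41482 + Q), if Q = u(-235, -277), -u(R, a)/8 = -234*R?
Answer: -1/481402 ≈ -2.0773e-6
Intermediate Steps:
u(R, a) = 1872*R (u(R, a) = -(-1872)*R = 1872*R)
Q = -439920 (Q = 1872*(-235) = -439920)
1/(-41482 + Q) = 1/(-41482 - 439920) = 1/(-481402) = -1/481402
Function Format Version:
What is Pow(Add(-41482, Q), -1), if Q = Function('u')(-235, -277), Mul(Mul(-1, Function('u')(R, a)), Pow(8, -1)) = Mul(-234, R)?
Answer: Rational(-1, 481402) ≈ -2.0773e-6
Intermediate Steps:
Function('u')(R, a) = Mul(1872, R) (Function('u')(R, a) = Mul(-8, Mul(-234, R)) = Mul(1872, R))
Q = -439920 (Q = Mul(1872, -235) = -439920)
Pow(Add(-41482, Q), -1) = Pow(Add(-41482, -439920), -1) = Pow(-481402, -1) = Rational(-1, 481402)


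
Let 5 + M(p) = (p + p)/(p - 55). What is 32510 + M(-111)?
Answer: 2698026/83 ≈ 32506.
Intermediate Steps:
M(p) = -5 + 2*p/(-55 + p) (M(p) = -5 + (p + p)/(p - 55) = -5 + (2*p)/(-55 + p) = -5 + 2*p/(-55 + p))
32510 + M(-111) = 32510 + (275 - 3*(-111))/(-55 - 111) = 32510 + (275 + 333)/(-166) = 32510 - 1/166*608 = 32510 - 304/83 = 2698026/83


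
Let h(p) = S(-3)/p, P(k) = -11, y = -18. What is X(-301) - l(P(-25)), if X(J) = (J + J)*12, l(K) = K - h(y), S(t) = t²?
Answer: -14427/2 ≈ -7213.5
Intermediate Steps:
h(p) = 9/p (h(p) = (-3)²/p = 9/p)
l(K) = ½ + K (l(K) = K - 9/(-18) = K - 9*(-1)/18 = K - 1*(-½) = K + ½ = ½ + K)
X(J) = 24*J (X(J) = (2*J)*12 = 24*J)
X(-301) - l(P(-25)) = 24*(-301) - (½ - 11) = -7224 - 1*(-21/2) = -7224 + 21/2 = -14427/2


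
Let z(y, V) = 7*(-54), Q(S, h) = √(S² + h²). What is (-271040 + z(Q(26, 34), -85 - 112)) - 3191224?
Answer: -3462642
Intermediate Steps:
z(y, V) = -378
(-271040 + z(Q(26, 34), -85 - 112)) - 3191224 = (-271040 - 378) - 3191224 = -271418 - 3191224 = -3462642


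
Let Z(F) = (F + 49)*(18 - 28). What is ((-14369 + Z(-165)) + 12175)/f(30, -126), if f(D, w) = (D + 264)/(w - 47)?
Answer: 89441/147 ≈ 608.44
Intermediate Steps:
Z(F) = -490 - 10*F (Z(F) = (49 + F)*(-10) = -490 - 10*F)
f(D, w) = (264 + D)/(-47 + w)
((-14369 + Z(-165)) + 12175)/f(30, -126) = ((-14369 + (-490 - 10*(-165))) + 12175)/(((264 + 30)/(-47 - 126))) = ((-14369 + (-490 + 1650)) + 12175)/((294/(-173))) = ((-14369 + 1160) + 12175)/((-1/173*294)) = (-13209 + 12175)/(-294/173) = -1034*(-173/294) = 89441/147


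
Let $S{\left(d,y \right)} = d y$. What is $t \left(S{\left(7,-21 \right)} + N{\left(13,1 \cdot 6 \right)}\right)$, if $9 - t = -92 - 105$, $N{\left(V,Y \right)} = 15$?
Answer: $-27192$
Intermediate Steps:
$t = 206$ ($t = 9 - \left(-92 - 105\right) = 9 - -197 = 9 + 197 = 206$)
$t \left(S{\left(7,-21 \right)} + N{\left(13,1 \cdot 6 \right)}\right) = 206 \left(7 \left(-21\right) + 15\right) = 206 \left(-147 + 15\right) = 206 \left(-132\right) = -27192$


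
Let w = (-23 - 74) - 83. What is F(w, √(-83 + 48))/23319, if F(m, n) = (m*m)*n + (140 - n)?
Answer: 140/23319 + 32399*I*√35/23319 ≈ 0.0060037 + 8.2197*I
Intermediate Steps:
w = -180 (w = -97 - 83 = -180)
F(m, n) = 140 - n + n*m² (F(m, n) = m²*n + (140 - n) = n*m² + (140 - n) = 140 - n + n*m²)
F(w, √(-83 + 48))/23319 = (140 - √(-83 + 48) + √(-83 + 48)*(-180)²)/23319 = (140 - √(-35) + √(-35)*32400)*(1/23319) = (140 - I*√35 + (I*√35)*32400)*(1/23319) = (140 - I*√35 + 32400*I*√35)*(1/23319) = (140 + 32399*I*√35)*(1/23319) = 140/23319 + 32399*I*√35/23319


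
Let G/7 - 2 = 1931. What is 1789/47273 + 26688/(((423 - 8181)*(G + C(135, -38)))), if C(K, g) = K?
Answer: 15700803289/417660216837 ≈ 0.037592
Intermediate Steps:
G = 13531 (G = 14 + 7*1931 = 14 + 13517 = 13531)
1789/47273 + 26688/(((423 - 8181)*(G + C(135, -38)))) = 1789/47273 + 26688/(((423 - 8181)*(13531 + 135))) = 1789*(1/47273) + 26688/((-7758*13666)) = 1789/47273 + 26688/(-106020828) = 1789/47273 + 26688*(-1/106020828) = 1789/47273 - 2224/8835069 = 15700803289/417660216837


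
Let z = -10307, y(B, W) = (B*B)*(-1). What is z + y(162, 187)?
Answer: -36551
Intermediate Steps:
y(B, W) = -B² (y(B, W) = B²*(-1) = -B²)
z + y(162, 187) = -10307 - 1*162² = -10307 - 1*26244 = -10307 - 26244 = -36551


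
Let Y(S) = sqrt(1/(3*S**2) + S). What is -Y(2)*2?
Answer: -5*sqrt(3)/3 ≈ -2.8868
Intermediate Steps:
Y(S) = sqrt(S + 1/(3*S**2)) (Y(S) = sqrt(1/(3*S**2) + S) = sqrt(S + 1/(3*S**2)))
-Y(2)*2 = -sqrt(3/2**2 + 9*2)/3*2 = -sqrt(3*(1/4) + 18)/3*2 = -sqrt(3/4 + 18)/3*2 = -sqrt(75/4)/3*2 = -5*sqrt(3)/2/3*2 = -5*sqrt(3)/6*2 = -5*sqrt(3)/3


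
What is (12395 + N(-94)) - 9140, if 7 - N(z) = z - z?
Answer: 3262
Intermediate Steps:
N(z) = 7 (N(z) = 7 - (z - z) = 7 - 1*0 = 7 + 0 = 7)
(12395 + N(-94)) - 9140 = (12395 + 7) - 9140 = 12402 - 9140 = 3262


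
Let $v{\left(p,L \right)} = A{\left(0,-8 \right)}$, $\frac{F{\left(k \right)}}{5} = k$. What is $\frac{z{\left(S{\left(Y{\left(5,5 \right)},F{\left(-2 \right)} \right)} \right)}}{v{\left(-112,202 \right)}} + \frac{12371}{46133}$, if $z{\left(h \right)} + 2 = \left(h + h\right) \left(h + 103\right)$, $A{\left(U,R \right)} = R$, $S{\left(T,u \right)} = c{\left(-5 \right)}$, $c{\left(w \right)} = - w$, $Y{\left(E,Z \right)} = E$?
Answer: $- \frac{24816203}{184532} \approx -134.48$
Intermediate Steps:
$F{\left(k \right)} = 5 k$
$S{\left(T,u \right)} = 5$ ($S{\left(T,u \right)} = \left(-1\right) \left(-5\right) = 5$)
$z{\left(h \right)} = -2 + 2 h \left(103 + h\right)$ ($z{\left(h \right)} = -2 + \left(h + h\right) \left(h + 103\right) = -2 + 2 h \left(103 + h\right)$)
$v{\left(p,L \right)} = -8$
$\frac{z{\left(S{\left(Y{\left(5,5 \right)},F{\left(-2 \right)} \right)} \right)}}{v{\left(-112,202 \right)}} + \frac{12371}{46133} = \frac{-2 + 2 \cdot 5^{2} + 206 \cdot 5}{-8} + \frac{12371}{46133} = \left(-2 + 2 \cdot 25 + 1030\right) \left(- \frac{1}{8}\right) + 12371 \cdot \frac{1}{46133} = \left(-2 + 50 + 1030\right) \left(- \frac{1}{8}\right) + \frac{12371}{46133} = 1078 \left(- \frac{1}{8}\right) + \frac{12371}{46133} = - \frac{539}{4} + \frac{12371}{46133} = - \frac{24816203}{184532}$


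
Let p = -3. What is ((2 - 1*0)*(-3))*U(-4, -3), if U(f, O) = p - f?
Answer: -6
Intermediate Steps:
U(f, O) = -3 - f
((2 - 1*0)*(-3))*U(-4, -3) = ((2 - 1*0)*(-3))*(-3 - 1*(-4)) = ((2 + 0)*(-3))*(-3 + 4) = (2*(-3))*1 = -6*1 = -6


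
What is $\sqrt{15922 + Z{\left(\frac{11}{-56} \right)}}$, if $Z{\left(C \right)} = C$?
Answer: $\frac{3 \sqrt{1386966}}{28} \approx 126.18$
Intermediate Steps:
$\sqrt{15922 + Z{\left(\frac{11}{-56} \right)}} = \sqrt{15922 + \frac{11}{-56}} = \sqrt{15922 + 11 \left(- \frac{1}{56}\right)} = \sqrt{15922 - \frac{11}{56}} = \sqrt{\frac{891621}{56}} = \frac{3 \sqrt{1386966}}{28}$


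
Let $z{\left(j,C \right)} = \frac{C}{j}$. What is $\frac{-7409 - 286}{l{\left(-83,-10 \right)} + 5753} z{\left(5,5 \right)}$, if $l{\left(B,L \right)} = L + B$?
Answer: $- \frac{1539}{1132} \approx -1.3595$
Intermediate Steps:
$l{\left(B,L \right)} = B + L$
$\frac{-7409 - 286}{l{\left(-83,-10 \right)} + 5753} z{\left(5,5 \right)} = \frac{-7409 - 286}{\left(-83 - 10\right) + 5753} \cdot \frac{5}{5} = - \frac{7695}{-93 + 5753} \cdot 5 \cdot \frac{1}{5} = - \frac{7695}{5660} \cdot 1 = \left(-7695\right) \frac{1}{5660} \cdot 1 = \left(- \frac{1539}{1132}\right) 1 = - \frac{1539}{1132}$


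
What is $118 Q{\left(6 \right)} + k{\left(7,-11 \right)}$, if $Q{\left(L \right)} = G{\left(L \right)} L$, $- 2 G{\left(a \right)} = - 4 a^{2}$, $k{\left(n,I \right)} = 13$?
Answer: $50989$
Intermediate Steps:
$G{\left(a \right)} = 2 a^{2}$ ($G{\left(a \right)} = - \frac{\left(-4\right) a^{2}}{2} = 2 a^{2}$)
$Q{\left(L \right)} = 2 L^{3}$ ($Q{\left(L \right)} = 2 L^{2} L = 2 L^{3}$)
$118 Q{\left(6 \right)} + k{\left(7,-11 \right)} = 118 \cdot 2 \cdot 6^{3} + 13 = 118 \cdot 2 \cdot 216 + 13 = 118 \cdot 432 + 13 = 50976 + 13 = 50989$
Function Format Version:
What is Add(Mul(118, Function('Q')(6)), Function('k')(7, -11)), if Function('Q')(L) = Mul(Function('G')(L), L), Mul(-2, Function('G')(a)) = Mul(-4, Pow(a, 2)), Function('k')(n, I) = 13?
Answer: 50989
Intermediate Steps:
Function('G')(a) = Mul(2, Pow(a, 2)) (Function('G')(a) = Mul(Rational(-1, 2), Mul(-4, Pow(a, 2))) = Mul(2, Pow(a, 2)))
Function('Q')(L) = Mul(2, Pow(L, 3)) (Function('Q')(L) = Mul(Mul(2, Pow(L, 2)), L) = Mul(2, Pow(L, 3)))
Add(Mul(118, Function('Q')(6)), Function('k')(7, -11)) = Add(Mul(118, Mul(2, Pow(6, 3))), 13) = Add(Mul(118, Mul(2, 216)), 13) = Add(Mul(118, 432), 13) = Add(50976, 13) = 50989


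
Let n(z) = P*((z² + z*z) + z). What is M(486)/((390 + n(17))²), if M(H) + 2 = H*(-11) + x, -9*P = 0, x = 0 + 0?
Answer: -1337/38025 ≈ -0.035161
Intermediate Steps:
x = 0
P = 0 (P = -⅑*0 = 0)
n(z) = 0 (n(z) = 0*((z² + z*z) + z) = 0*((z² + z²) + z) = 0*(2*z² + z) = 0*(z + 2*z²) = 0)
M(H) = -2 - 11*H (M(H) = -2 + (H*(-11) + 0) = -2 + (-11*H + 0) = -2 - 11*H)
M(486)/((390 + n(17))²) = (-2 - 11*486)/((390 + 0)²) = (-2 - 5346)/(390²) = -5348/152100 = -5348*1/152100 = -1337/38025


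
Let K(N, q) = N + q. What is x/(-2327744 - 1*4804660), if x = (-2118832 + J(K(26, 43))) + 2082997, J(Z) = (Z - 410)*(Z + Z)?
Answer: 27631/2377468 ≈ 0.011622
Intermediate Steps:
J(Z) = 2*Z*(-410 + Z) (J(Z) = (-410 + Z)*(2*Z) = 2*Z*(-410 + Z))
x = -82893 (x = (-2118832 + 2*(26 + 43)*(-410 + (26 + 43))) + 2082997 = (-2118832 + 2*69*(-410 + 69)) + 2082997 = (-2118832 + 2*69*(-341)) + 2082997 = (-2118832 - 47058) + 2082997 = -2165890 + 2082997 = -82893)
x/(-2327744 - 1*4804660) = -82893/(-2327744 - 1*4804660) = -82893/(-2327744 - 4804660) = -82893/(-7132404) = -82893*(-1/7132404) = 27631/2377468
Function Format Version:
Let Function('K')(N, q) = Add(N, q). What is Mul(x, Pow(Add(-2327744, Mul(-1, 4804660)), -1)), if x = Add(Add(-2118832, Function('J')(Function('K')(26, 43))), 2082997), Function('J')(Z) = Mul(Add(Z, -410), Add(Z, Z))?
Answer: Rational(27631, 2377468) ≈ 0.011622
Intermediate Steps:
Function('J')(Z) = Mul(2, Z, Add(-410, Z)) (Function('J')(Z) = Mul(Add(-410, Z), Mul(2, Z)) = Mul(2, Z, Add(-410, Z)))
x = -82893 (x = Add(Add(-2118832, Mul(2, Add(26, 43), Add(-410, Add(26, 43)))), 2082997) = Add(Add(-2118832, Mul(2, 69, Add(-410, 69))), 2082997) = Add(Add(-2118832, Mul(2, 69, -341)), 2082997) = Add(Add(-2118832, -47058), 2082997) = Add(-2165890, 2082997) = -82893)
Mul(x, Pow(Add(-2327744, Mul(-1, 4804660)), -1)) = Mul(-82893, Pow(Add(-2327744, Mul(-1, 4804660)), -1)) = Mul(-82893, Pow(Add(-2327744, -4804660), -1)) = Mul(-82893, Pow(-7132404, -1)) = Mul(-82893, Rational(-1, 7132404)) = Rational(27631, 2377468)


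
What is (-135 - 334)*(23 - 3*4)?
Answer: -5159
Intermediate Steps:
(-135 - 334)*(23 - 3*4) = -469*(23 - 12) = -469*11 = -5159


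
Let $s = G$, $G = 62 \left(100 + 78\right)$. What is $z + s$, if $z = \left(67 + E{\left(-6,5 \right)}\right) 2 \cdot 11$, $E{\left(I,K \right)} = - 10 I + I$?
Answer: $13698$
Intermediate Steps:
$E{\left(I,K \right)} = - 9 I$
$G = 11036$ ($G = 62 \cdot 178 = 11036$)
$s = 11036$
$z = 2662$ ($z = \left(67 - -54\right) 2 \cdot 11 = \left(67 + 54\right) 22 = 121 \cdot 22 = 2662$)
$z + s = 2662 + 11036 = 13698$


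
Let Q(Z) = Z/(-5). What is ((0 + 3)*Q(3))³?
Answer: -729/125 ≈ -5.8320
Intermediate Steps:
Q(Z) = -Z/5 (Q(Z) = Z*(-⅕) = -Z/5)
((0 + 3)*Q(3))³ = ((0 + 3)*(-⅕*3))³ = (3*(-⅗))³ = (-9/5)³ = -729/125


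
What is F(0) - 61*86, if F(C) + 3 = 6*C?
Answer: -5249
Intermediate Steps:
F(C) = -3 + 6*C
F(0) - 61*86 = (-3 + 6*0) - 61*86 = (-3 + 0) - 5246 = -3 - 5246 = -5249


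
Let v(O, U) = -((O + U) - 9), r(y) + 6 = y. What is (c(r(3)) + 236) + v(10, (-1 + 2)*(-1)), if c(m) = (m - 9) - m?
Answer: 227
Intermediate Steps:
r(y) = -6 + y
c(m) = -9 (c(m) = (-9 + m) - m = -9)
v(O, U) = 9 - O - U (v(O, U) = -(-9 + O + U) = 9 - O - U)
(c(r(3)) + 236) + v(10, (-1 + 2)*(-1)) = (-9 + 236) + (9 - 1*10 - (-1 + 2)*(-1)) = 227 + (9 - 10 - (-1)) = 227 + (9 - 10 - 1*(-1)) = 227 + (9 - 10 + 1) = 227 + 0 = 227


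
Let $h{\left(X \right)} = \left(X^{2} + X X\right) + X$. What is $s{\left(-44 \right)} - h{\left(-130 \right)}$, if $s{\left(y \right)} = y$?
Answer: $-33714$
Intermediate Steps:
$h{\left(X \right)} = X + 2 X^{2}$ ($h{\left(X \right)} = \left(X^{2} + X^{2}\right) + X = 2 X^{2} + X = X + 2 X^{2}$)
$s{\left(-44 \right)} - h{\left(-130 \right)} = -44 - - 130 \left(1 + 2 \left(-130\right)\right) = -44 - - 130 \left(1 - 260\right) = -44 - \left(-130\right) \left(-259\right) = -44 - 33670 = -33714$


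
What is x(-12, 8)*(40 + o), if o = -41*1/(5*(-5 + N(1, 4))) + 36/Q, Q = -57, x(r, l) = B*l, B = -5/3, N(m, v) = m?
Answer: -31478/57 ≈ -552.25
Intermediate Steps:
B = -5/3 (B = -5*⅓ = -5/3 ≈ -1.6667)
x(r, l) = -5*l/3
o = 539/380 (o = -41*1/(5*(-5 + 1)) + 36/(-57) = -41/(5*(-4)) + 36*(-1/57) = -41/(-20) - 12/19 = -41*(-1/20) - 12/19 = 41/20 - 12/19 = 539/380 ≈ 1.4184)
x(-12, 8)*(40 + o) = (-5/3*8)*(40 + 539/380) = -40/3*15739/380 = -31478/57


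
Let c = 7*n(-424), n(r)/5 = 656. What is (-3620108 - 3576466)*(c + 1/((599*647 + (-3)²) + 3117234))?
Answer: -289554572870616207/1752398 ≈ -1.6523e+11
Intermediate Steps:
n(r) = 3280 (n(r) = 5*656 = 3280)
c = 22960 (c = 7*3280 = 22960)
(-3620108 - 3576466)*(c + 1/((599*647 + (-3)²) + 3117234)) = (-3620108 - 3576466)*(22960 + 1/((599*647 + (-3)²) + 3117234)) = -7196574*(22960 + 1/((387553 + 9) + 3117234)) = -7196574*(22960 + 1/(387562 + 3117234)) = -7196574*(22960 + 1/3504796) = -7196574*80470116161/3504796 = -289554572870616207/1752398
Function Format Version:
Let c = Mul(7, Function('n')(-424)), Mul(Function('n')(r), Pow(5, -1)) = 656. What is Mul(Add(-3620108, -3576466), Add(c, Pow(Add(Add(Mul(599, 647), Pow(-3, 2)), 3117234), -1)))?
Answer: Rational(-289554572870616207, 1752398) ≈ -1.6523e+11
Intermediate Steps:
Function('n')(r) = 3280 (Function('n')(r) = Mul(5, 656) = 3280)
c = 22960 (c = Mul(7, 3280) = 22960)
Mul(Add(-3620108, -3576466), Add(c, Pow(Add(Add(Mul(599, 647), Pow(-3, 2)), 3117234), -1))) = Mul(Add(-3620108, -3576466), Add(22960, Pow(Add(Add(Mul(599, 647), Pow(-3, 2)), 3117234), -1))) = Mul(-7196574, Add(22960, Pow(Add(Add(387553, 9), 3117234), -1))) = Mul(-7196574, Add(22960, Pow(Add(387562, 3117234), -1))) = Mul(-7196574, Add(22960, Pow(3504796, -1))) = Mul(-7196574, Add(22960, Rational(1, 3504796))) = Mul(-7196574, Rational(80470116161, 3504796)) = Rational(-289554572870616207, 1752398)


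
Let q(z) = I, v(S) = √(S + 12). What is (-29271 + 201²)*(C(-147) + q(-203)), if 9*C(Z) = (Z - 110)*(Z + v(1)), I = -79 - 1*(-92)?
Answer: 46864720 - 953470*√13/3 ≈ 4.5719e+7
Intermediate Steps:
I = 13 (I = -79 + 92 = 13)
v(S) = √(12 + S)
q(z) = 13
C(Z) = (-110 + Z)*(Z + √13)/9 (C(Z) = ((Z - 110)*(Z + √(12 + 1)))/9 = ((-110 + Z)*(Z + √13))/9 = (-110 + Z)*(Z + √13)/9)
(-29271 + 201²)*(C(-147) + q(-203)) = (-29271 + 201²)*((-110/9*(-147) - 110*√13/9 + (⅑)*(-147)² + (⅑)*(-147)*√13) + 13) = (-29271 + 40401)*((5390/3 - 110*√13/9 + (⅑)*21609 - 49*√13/3) + 13) = 11130*((5390/3 - 110*√13/9 + 2401 - 49*√13/3) + 13) = 11130*((12593/3 - 257*√13/9) + 13) = 11130*(12632/3 - 257*√13/9) = 46864720 - 953470*√13/3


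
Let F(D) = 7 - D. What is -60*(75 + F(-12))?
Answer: -5640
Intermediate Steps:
-60*(75 + F(-12)) = -60*(75 + (7 - 1*(-12))) = -60*(75 + (7 + 12)) = -60*(75 + 19) = -60*94 = -5640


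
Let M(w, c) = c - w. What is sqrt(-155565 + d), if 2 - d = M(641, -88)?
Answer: I*sqrt(154834) ≈ 393.49*I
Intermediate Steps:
d = 731 (d = 2 - (-88 - 1*641) = 2 - (-88 - 641) = 2 - 1*(-729) = 2 + 729 = 731)
sqrt(-155565 + d) = sqrt(-155565 + 731) = sqrt(-154834) = I*sqrt(154834)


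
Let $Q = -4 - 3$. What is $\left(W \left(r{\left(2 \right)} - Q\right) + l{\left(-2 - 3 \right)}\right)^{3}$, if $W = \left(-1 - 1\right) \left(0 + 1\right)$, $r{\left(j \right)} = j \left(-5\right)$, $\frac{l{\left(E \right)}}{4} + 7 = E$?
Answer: $-74088$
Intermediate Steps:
$l{\left(E \right)} = -28 + 4 E$
$Q = -7$
$r{\left(j \right)} = - 5 j$
$W = -2$ ($W = \left(-2\right) 1 = -2$)
$\left(W \left(r{\left(2 \right)} - Q\right) + l{\left(-2 - 3 \right)}\right)^{3} = \left(- 2 \left(\left(-5\right) 2 - -7\right) - \left(28 - 4 \left(-2 - 3\right)\right)\right)^{3} = \left(- 2 \left(-10 + 7\right) - \left(28 - 4 \left(-2 - 3\right)\right)\right)^{3} = \left(\left(-2\right) \left(-3\right) + \left(-28 + 4 \left(-5\right)\right)\right)^{3} = \left(6 - 48\right)^{3} = \left(-42\right)^{3} = -74088$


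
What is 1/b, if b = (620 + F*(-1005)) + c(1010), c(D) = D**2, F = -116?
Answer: 1/1137300 ≈ 8.7928e-7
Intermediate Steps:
b = 1137300 (b = (620 - 116*(-1005)) + 1010**2 = (620 + 116580) + 1020100 = 117200 + 1020100 = 1137300)
1/b = 1/1137300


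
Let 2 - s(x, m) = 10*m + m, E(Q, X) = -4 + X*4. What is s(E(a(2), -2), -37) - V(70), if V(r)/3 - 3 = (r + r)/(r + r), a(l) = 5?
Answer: 397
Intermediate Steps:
E(Q, X) = -4 + 4*X
s(x, m) = 2 - 11*m (s(x, m) = 2 - (10*m + m) = 2 - 11*m)
V(r) = 12 (V(r) = 9 + 3*((r + r)/(r + r)) = 9 + 3*((2*r)/((2*r))) = 9 + 3*((2*r)*(1/(2*r))) = 9 + 3*1 = 9 + 3 = 12)
s(E(a(2), -2), -37) - V(70) = (2 - 11*(-37)) - 1*12 = (2 + 407) - 12 = 409 - 12 = 397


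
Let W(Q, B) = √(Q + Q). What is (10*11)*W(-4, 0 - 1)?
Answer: 220*I*√2 ≈ 311.13*I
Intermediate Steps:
W(Q, B) = √2*√Q (W(Q, B) = √(2*Q) = √2*√Q)
(10*11)*W(-4, 0 - 1) = (10*11)*(√2*√(-4)) = 110*(√2*(2*I)) = 110*(2*I*√2) = 220*I*√2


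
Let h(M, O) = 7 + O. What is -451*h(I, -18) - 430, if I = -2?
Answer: 4531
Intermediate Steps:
-451*h(I, -18) - 430 = -451*(7 - 18) - 430 = -451*(-11) - 430 = 4961 - 430 = 4531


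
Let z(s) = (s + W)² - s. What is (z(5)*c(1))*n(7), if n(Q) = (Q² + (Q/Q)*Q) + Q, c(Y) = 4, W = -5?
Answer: -1260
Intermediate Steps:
z(s) = (-5 + s)² - s (z(s) = (s - 5)² - s = (-5 + s)² - s)
n(Q) = Q² + 2*Q (n(Q) = (Q² + 1*Q) + Q = (Q² + Q) + Q = (Q + Q²) + Q = Q² + 2*Q)
(z(5)*c(1))*n(7) = (((-5 + 5)² - 1*5)*4)*(7*(2 + 7)) = ((0² - 5)*4)*(7*9) = ((0 - 5)*4)*63 = -5*4*63 = -20*63 = -1260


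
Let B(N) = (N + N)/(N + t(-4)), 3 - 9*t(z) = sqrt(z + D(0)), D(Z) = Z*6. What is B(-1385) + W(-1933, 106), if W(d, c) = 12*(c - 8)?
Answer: 45736295127/38825362 - 12465*I/38825362 ≈ 1178.0 - 0.00032105*I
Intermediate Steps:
D(Z) = 6*Z
t(z) = 1/3 - sqrt(z)/9 (t(z) = 1/3 - sqrt(z + 6*0)/9 = 1/3 - sqrt(z + 0)/9 = 1/3 - sqrt(z)/9)
B(N) = 2*N/(1/3 + N - 2*I/9) (B(N) = (N + N)/(N + (1/3 - 2*I/9)) = (2*N)/(N + (1/3 - 2*I/9)) = (2*N)/(1/3 + N - 2*I/9) = 2*N/(1/3 + N - 2*I/9))
W(d, c) = -96 + 12*c (W(d, c) = 12*(-8 + c) = -96 + 12*c)
B(-1385) + W(-1933, 106) = 18*(-1385)/(3 - 2*I + 9*(-1385)) + (-96 + 12*106) = 18*(-1385)/(3 - 2*I - 12465) + (-96 + 1272) = 18*(-1385)/(-12462 - 2*I) + 1176 = 18*(-1385)*((-12462 + 2*I)/155301448) + 1176 = (77669415/38825362 - 12465*I/38825362) + 1176 = 45736295127/38825362 - 12465*I/38825362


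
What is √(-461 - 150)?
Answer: I*√611 ≈ 24.718*I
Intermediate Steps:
√(-461 - 150) = √(-611) = I*√611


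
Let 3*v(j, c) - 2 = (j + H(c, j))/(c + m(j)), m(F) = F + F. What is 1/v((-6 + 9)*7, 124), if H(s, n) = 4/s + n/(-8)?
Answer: 496/349 ≈ 1.4212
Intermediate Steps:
m(F) = 2*F
H(s, n) = 4/s - n/8 (H(s, n) = 4/s + n*(-⅛) = 4/s - n/8)
v(j, c) = ⅔ + (4/c + 7*j/8)/(3*(c + 2*j)) (v(j, c) = ⅔ + ((j + (4/c - j/8))/(c + 2*j))/3 = ⅔ + ((4/c + 7*j/8)/(c + 2*j))/3 = ⅔ + (4/c + 7*j/8)/(3*(c + 2*j)))
1/v((-6 + 9)*7, 124) = 1/((1/24)*(32 + 124*(16*124 + 39*((-6 + 9)*7)))/(124*(124 + 2*((-6 + 9)*7)))) = 1/((1/24)*(1/124)*(32 + 124*(1984 + 39*(3*7)))/(124 + 2*(3*7))) = 1/((1/24)*(1/124)*(32 + 124*(1984 + 39*21))/(124 + 2*21)) = 1/((1/24)*(1/124)*(32 + 124*(1984 + 819))/(124 + 42)) = 1/((1/24)*(1/124)*(32 + 124*2803)/166) = 1/((1/24)*(1/124)*(1/166)*(32 + 347572)) = 1/((1/24)*(1/124)*(1/166)*347604) = 1/(349/496) = 496/349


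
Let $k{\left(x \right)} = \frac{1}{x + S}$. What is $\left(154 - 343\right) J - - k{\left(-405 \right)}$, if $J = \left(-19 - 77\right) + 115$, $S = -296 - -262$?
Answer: $- \frac{1576450}{439} \approx -3591.0$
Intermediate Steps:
$S = -34$ ($S = -296 + 262 = -34$)
$k{\left(x \right)} = \frac{1}{-34 + x}$ ($k{\left(x \right)} = \frac{1}{x - 34} = \frac{1}{-34 + x}$)
$J = 19$ ($J = -96 + 115 = 19$)
$\left(154 - 343\right) J - - k{\left(-405 \right)} = \left(154 - 343\right) 19 - - \frac{1}{-34 - 405} = \left(-189\right) 19 - - \frac{1}{-439} = -3591 - \left(-1\right) \left(- \frac{1}{439}\right) = -3591 - \frac{1}{439} = - \frac{1576450}{439}$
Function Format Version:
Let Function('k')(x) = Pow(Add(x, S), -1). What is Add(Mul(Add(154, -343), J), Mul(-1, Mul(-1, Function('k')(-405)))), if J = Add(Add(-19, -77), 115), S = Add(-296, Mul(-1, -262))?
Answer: Rational(-1576450, 439) ≈ -3591.0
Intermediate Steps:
S = -34 (S = Add(-296, 262) = -34)
Function('k')(x) = Pow(Add(-34, x), -1) (Function('k')(x) = Pow(Add(x, -34), -1) = Pow(Add(-34, x), -1))
J = 19 (J = Add(-96, 115) = 19)
Add(Mul(Add(154, -343), J), Mul(-1, Mul(-1, Function('k')(-405)))) = Add(Mul(Add(154, -343), 19), Mul(-1, Mul(-1, Pow(Add(-34, -405), -1)))) = Add(Mul(-189, 19), Mul(-1, Mul(-1, Pow(-439, -1)))) = Add(-3591, Mul(-1, Mul(-1, Rational(-1, 439)))) = Add(-3591, Mul(-1, Rational(1, 439))) = Add(-3591, Rational(-1, 439)) = Rational(-1576450, 439)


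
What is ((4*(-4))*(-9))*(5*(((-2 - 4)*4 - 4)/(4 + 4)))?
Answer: -2520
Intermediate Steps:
((4*(-4))*(-9))*(5*(((-2 - 4)*4 - 4)/(4 + 4))) = (-16*(-9))*(5*((-6*4 - 4)/8)) = 144*(5*((-24 - 4)*(⅛))) = 144*(5*(-28*⅛)) = 144*(5*(-7/2)) = 144*(-35/2) = -2520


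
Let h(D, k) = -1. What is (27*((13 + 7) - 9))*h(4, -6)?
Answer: -297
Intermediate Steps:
(27*((13 + 7) - 9))*h(4, -6) = (27*((13 + 7) - 9))*(-1) = (27*(20 - 9))*(-1) = (27*11)*(-1) = 297*(-1) = -297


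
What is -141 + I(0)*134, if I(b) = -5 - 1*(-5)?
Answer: -141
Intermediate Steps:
I(b) = 0 (I(b) = -5 + 5 = 0)
-141 + I(0)*134 = -141 + 0*134 = -141 + 0 = -141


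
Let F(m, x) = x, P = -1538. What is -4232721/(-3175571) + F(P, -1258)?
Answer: -3990635597/3175571 ≈ -1256.7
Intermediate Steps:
-4232721/(-3175571) + F(P, -1258) = -4232721/(-3175571) - 1258 = -4232721*(-1/3175571) - 1258 = 4232721/3175571 - 1258 = -3990635597/3175571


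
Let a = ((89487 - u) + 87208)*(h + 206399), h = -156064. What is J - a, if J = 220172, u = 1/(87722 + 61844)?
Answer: -1330198522268263/149566 ≈ -8.8937e+9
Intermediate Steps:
u = 1/149566 ≈ 6.6860e-6
a = 1330231452513615/149566 (a = ((89487 - 1*1/149566) + 87208)*(-156064 + 206399) = ((89487 - 1/149566) + 87208)*50335 = (13384212641/149566 + 87208)*50335 = (26427564369/149566)*50335 = 1330231452513615/149566 ≈ 8.8939e+9)
J - a = 220172 - 1*1330231452513615/149566 = 220172 - 1330231452513615/149566 = -1330198522268263/149566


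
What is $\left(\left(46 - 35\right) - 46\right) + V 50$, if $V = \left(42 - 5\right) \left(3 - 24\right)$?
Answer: $-38885$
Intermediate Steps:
$V = -777$ ($V = 37 \left(-21\right) = -777$)
$\left(\left(46 - 35\right) - 46\right) + V 50 = \left(\left(46 - 35\right) - 46\right) - 38850 = \left(11 - 46\right) - 38850 = -35 - 38850 = -38885$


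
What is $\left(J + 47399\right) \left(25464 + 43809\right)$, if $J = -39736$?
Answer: $530838999$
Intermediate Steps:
$\left(J + 47399\right) \left(25464 + 43809\right) = \left(-39736 + 47399\right) \left(25464 + 43809\right) = 7663 \cdot 69273 = 530838999$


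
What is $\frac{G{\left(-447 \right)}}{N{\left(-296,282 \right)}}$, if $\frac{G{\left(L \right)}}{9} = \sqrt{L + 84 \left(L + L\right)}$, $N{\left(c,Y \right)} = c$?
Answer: $- \frac{117 i \sqrt{447}}{296} \approx - 8.3569 i$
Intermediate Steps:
$G{\left(L \right)} = 117 \sqrt{L}$ ($G{\left(L \right)} = 9 \sqrt{L + 84 \left(L + L\right)} = 9 \sqrt{L + 84 \cdot 2 L} = 9 \sqrt{L + 168 L} = 9 \sqrt{169 L} = 9 \cdot 13 \sqrt{L} = 117 \sqrt{L}$)
$\frac{G{\left(-447 \right)}}{N{\left(-296,282 \right)}} = \frac{117 \sqrt{-447}}{-296} = 117 i \sqrt{447} \left(- \frac{1}{296}\right) = - \frac{117 i \sqrt{447}}{296}$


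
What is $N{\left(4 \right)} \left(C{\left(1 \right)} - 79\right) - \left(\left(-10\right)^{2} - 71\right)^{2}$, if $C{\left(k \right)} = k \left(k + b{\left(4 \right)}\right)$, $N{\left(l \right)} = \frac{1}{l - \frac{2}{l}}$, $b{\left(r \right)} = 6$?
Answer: $- \frac{6031}{7} \approx -861.57$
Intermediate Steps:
$C{\left(k \right)} = k \left(6 + k\right)$ ($C{\left(k \right)} = k \left(k + 6\right) = k \left(6 + k\right)$)
$N{\left(4 \right)} \left(C{\left(1 \right)} - 79\right) - \left(\left(-10\right)^{2} - 71\right)^{2} = \frac{4}{-2 + 4^{2}} \left(1 \left(6 + 1\right) - 79\right) - \left(\left(-10\right)^{2} - 71\right)^{2} = \frac{4}{-2 + 16} \left(1 \cdot 7 - 79\right) - \left(100 - 71\right)^{2} = \frac{4}{14} \left(7 - 79\right) - 29^{2} = 4 \cdot \frac{1}{14} \left(-72\right) - 841 = \frac{2}{7} \left(-72\right) - 841 = - \frac{144}{7} - 841 = - \frac{6031}{7}$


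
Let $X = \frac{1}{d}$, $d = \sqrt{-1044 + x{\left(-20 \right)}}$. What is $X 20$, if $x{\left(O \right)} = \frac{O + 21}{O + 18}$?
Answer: $- \frac{20 i \sqrt{4178}}{2089} \approx - 0.61884 i$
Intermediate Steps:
$x{\left(O \right)} = \frac{21 + O}{18 + O}$
$d = \frac{i \sqrt{4178}}{2}$ ($d = \sqrt{-1044 + \frac{21 - 20}{18 - 20}} = \sqrt{-1044 + \frac{1}{-2} \cdot 1} = \sqrt{-1044 - \frac{1}{2}} = \sqrt{- \frac{2089}{2}} = \frac{i \sqrt{4178}}{2} \approx 32.319 i$)
$X = - \frac{i \sqrt{4178}}{2089}$ ($X = \frac{1}{\frac{1}{2} i \sqrt{4178}} = - \frac{i \sqrt{4178}}{2089} \approx - 0.030942 i$)
$X 20 = - \frac{i \sqrt{4178}}{2089} \cdot 20 = - \frac{20 i \sqrt{4178}}{2089}$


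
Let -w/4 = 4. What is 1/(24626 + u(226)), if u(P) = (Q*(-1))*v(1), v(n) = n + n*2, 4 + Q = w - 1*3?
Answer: 1/24695 ≈ 4.0494e-5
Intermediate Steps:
w = -16 (w = -4*4 = -16)
Q = -23 (Q = -4 + (-16 - 1*3) = -4 + (-16 - 3) = -4 - 19 = -23)
v(n) = 3*n (v(n) = n + 2*n = 3*n)
u(P) = 69 (u(P) = (-23*(-1))*(3*1) = 23*3 = 69)
1/(24626 + u(226)) = 1/(24626 + 69) = 1/24695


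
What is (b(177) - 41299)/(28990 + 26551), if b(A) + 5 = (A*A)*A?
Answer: 5503929/55541 ≈ 99.097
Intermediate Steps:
b(A) = -5 + A³ (b(A) = -5 + (A*A)*A = -5 + A²*A = -5 + A³)
(b(177) - 41299)/(28990 + 26551) = ((-5 + 177³) - 41299)/(28990 + 26551) = ((-5 + 5545233) - 41299)/55541 = (5545228 - 41299)*(1/55541) = 5503929*(1/55541) = 5503929/55541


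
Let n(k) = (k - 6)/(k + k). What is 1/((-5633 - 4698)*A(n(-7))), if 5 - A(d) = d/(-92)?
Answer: -1288/66665943 ≈ -1.9320e-5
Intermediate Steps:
n(k) = (-6 + k)/(2*k) (n(k) = (-6 + k)/((2*k)) = (-6 + k)*(1/(2*k)) = (-6 + k)/(2*k))
A(d) = 5 + d/92 (A(d) = 5 - d/(-92) = 5 - d*(-1)/92 = 5 - (-1)*d/92 = 5 + d/92)
1/((-5633 - 4698)*A(n(-7))) = 1/((-5633 - 4698)*(5 + ((½)*(-6 - 7)/(-7))/92)) = 1/((-10331)*(5 + ((½)*(-⅐)*(-13))/92)) = -1/(10331*(5 + (1/92)*(13/14))) = -1/(10331*(5 + 13/1288)) = -1/(10331*6453/1288) = -1/10331*1288/6453 = -1288/66665943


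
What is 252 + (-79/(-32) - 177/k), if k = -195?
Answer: 531183/2080 ≈ 255.38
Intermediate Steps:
252 + (-79/(-32) - 177/k) = 252 + (-79/(-32) - 177/(-195)) = 252 + (-79*(-1/32) - 177*(-1/195)) = 252 + (79/32 + 59/65) = 252 + 7023/2080 = 531183/2080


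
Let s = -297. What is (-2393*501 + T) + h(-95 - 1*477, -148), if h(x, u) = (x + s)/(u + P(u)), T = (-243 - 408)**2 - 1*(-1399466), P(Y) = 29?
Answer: 74301375/119 ≈ 6.2438e+5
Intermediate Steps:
T = 1823267 (T = (-651)**2 + 1399466 = 423801 + 1399466 = 1823267)
h(x, u) = (-297 + x)/(29 + u) (h(x, u) = (x - 297)/(u + 29) = (-297 + x)/(29 + u))
(-2393*501 + T) + h(-95 - 1*477, -148) = (-2393*501 + 1823267) + (-297 + (-95 - 1*477))/(29 - 148) = (-1198893 + 1823267) + (-297 + (-95 - 477))/(-119) = 624374 - (-297 - 572)/119 = 624374 - 1/119*(-869) = 624374 + 869/119 = 74301375/119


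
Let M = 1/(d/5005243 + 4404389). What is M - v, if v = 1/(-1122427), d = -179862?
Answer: 27663056916426/24743944780340650955 ≈ 1.1180e-6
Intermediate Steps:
v = -1/1122427 ≈ -8.9093e-7
M = 5005243/22045037031665 (M = 1/(-179862/5005243 + 4404389) = 1/(22045037031665/5005243) = 5005243/22045037031665 ≈ 2.2705e-7)
M - v = 5005243/22045037031665 - 1*(-1/1122427) = 5005243/22045037031665 + 1/1122427 = 27663056916426/24743944780340650955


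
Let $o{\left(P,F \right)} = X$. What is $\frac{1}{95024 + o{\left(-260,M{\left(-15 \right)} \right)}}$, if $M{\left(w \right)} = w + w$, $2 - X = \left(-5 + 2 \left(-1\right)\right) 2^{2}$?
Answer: $\frac{1}{95054} \approx 1.052 \cdot 10^{-5}$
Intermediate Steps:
$X = 30$ ($X = 2 - \left(-5 + 2 \left(-1\right)\right) 2^{2} = 2 - \left(-5 - 2\right) 4 = 2 - \left(-7\right) 4 = 2 - -28 = 2 + 28 = 30$)
$M{\left(w \right)} = 2 w$
$o{\left(P,F \right)} = 30$
$\frac{1}{95024 + o{\left(-260,M{\left(-15 \right)} \right)}} = \frac{1}{95024 + 30} = \frac{1}{95054}$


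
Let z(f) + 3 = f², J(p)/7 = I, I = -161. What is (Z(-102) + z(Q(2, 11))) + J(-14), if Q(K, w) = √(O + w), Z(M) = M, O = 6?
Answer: -1215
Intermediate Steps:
J(p) = -1127 (J(p) = 7*(-161) = -1127)
Q(K, w) = √(6 + w)
z(f) = -3 + f²
(Z(-102) + z(Q(2, 11))) + J(-14) = (-102 + (-3 + (√(6 + 11))²)) - 1127 = (-102 + (-3 + (√17)²)) - 1127 = (-102 + (-3 + 17)) - 1127 = (-102 + 14) - 1127 = -88 - 1127 = -1215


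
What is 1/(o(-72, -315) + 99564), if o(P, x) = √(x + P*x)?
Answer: 33188/3304322577 - √2485/3304322577 ≈ 1.0029e-5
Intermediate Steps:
1/(o(-72, -315) + 99564) = 1/(√(-315*(1 - 72)) + 99564) = 1/(√(-315*(-71)) + 99564) = 1/(√22365 + 99564) = 1/(3*√2485 + 99564) = 1/(99564 + 3*√2485)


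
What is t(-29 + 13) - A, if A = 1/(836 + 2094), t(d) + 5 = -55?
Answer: -175801/2930 ≈ -60.000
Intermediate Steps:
t(d) = -60 (t(d) = -5 - 55 = -60)
A = 1/2930 ≈ 0.00034130
t(-29 + 13) - A = -60 - 1*1/2930 = -60 - 1/2930 = -175801/2930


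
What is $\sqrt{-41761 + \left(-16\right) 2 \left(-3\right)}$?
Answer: $i \sqrt{41665} \approx 204.12 i$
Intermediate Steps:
$\sqrt{-41761 + \left(-16\right) 2 \left(-3\right)} = \sqrt{-41761 - -96} = \sqrt{-41761 + 96} = \sqrt{-41665} = i \sqrt{41665}$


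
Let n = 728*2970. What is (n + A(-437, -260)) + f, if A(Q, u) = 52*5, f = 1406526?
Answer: 3568946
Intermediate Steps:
A(Q, u) = 260
n = 2162160
(n + A(-437, -260)) + f = (2162160 + 260) + 1406526 = 2162420 + 1406526 = 3568946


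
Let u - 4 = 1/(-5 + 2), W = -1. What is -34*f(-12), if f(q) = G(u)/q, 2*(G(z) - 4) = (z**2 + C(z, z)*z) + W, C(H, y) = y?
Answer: 5185/108 ≈ 48.009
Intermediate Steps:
u = 11/3 (u = 4 + 1/(-5 + 2) = 4 + 1/(-3) = 4 - 1/3 = 11/3 ≈ 3.6667)
G(z) = 7/2 + z**2 (G(z) = 4 + ((z**2 + z*z) - 1)/2 = 4 + ((z**2 + z**2) - 1)/2 = 4 + (2*z**2 - 1)/2 = 4 + (-1 + 2*z**2)/2 = 4 + (-1/2 + z**2) = 7/2 + z**2)
f(q) = 305/(18*q) (f(q) = (7/2 + (11/3)**2)/q = (7/2 + 121/9)/q = 305/(18*q))
-34*f(-12) = -5185/(9*(-12)) = -5185*(-1)/(9*12) = -34*(-305/216) = 5185/108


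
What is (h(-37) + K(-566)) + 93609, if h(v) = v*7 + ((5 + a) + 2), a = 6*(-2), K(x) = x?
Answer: 92779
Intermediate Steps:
a = -12
h(v) = -5 + 7*v (h(v) = v*7 + ((5 - 12) + 2) = 7*v + (-7 + 2) = 7*v - 5 = -5 + 7*v)
(h(-37) + K(-566)) + 93609 = ((-5 + 7*(-37)) - 566) + 93609 = ((-5 - 259) - 566) + 93609 = (-264 - 566) + 93609 = -830 + 93609 = 92779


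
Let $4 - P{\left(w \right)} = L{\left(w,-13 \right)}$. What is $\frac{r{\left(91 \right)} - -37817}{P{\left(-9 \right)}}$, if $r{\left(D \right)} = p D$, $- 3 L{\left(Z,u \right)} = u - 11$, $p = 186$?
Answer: $- \frac{54743}{4} \approx -13686.0$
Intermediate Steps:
$L{\left(Z,u \right)} = \frac{11}{3} - \frac{u}{3}$ ($L{\left(Z,u \right)} = - \frac{u - 11}{3} = - \frac{-11 + u}{3} = \frac{11}{3} - \frac{u}{3}$)
$r{\left(D \right)} = 186 D$
$P{\left(w \right)} = -4$ ($P{\left(w \right)} = 4 - \left(\frac{11}{3} - - \frac{13}{3}\right) = 4 - \left(\frac{11}{3} + \frac{13}{3}\right) = 4 - 8 = -4$)
$\frac{r{\left(91 \right)} - -37817}{P{\left(-9 \right)}} = \frac{186 \cdot 91 - -37817}{-4} = \left(16926 + 37817\right) \left(- \frac{1}{4}\right) = 54743 \left(- \frac{1}{4}\right) = - \frac{54743}{4}$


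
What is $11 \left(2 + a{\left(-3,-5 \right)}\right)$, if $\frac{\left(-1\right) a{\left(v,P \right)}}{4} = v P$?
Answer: $-638$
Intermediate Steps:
$a{\left(v,P \right)} = - 4 P v$ ($a{\left(v,P \right)} = - 4 v P = - 4 P v$)
$11 \left(2 + a{\left(-3,-5 \right)}\right) = 11 \left(2 - \left(-20\right) \left(-3\right)\right) = 11 \left(2 - 60\right) = 11 \left(-58\right) = -638$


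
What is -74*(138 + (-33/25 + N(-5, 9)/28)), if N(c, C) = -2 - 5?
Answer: -504791/50 ≈ -10096.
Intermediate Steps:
N(c, C) = -7
-74*(138 + (-33/25 + N(-5, 9)/28)) = -74*(138 + (-33/25 - 7/28)) = -74*(138 + (-33*1/25 - 7*1/28)) = -74*(138 + (-33/25 - ¼)) = -74*(138 - 157/100) = -74*13643/100 = -504791/50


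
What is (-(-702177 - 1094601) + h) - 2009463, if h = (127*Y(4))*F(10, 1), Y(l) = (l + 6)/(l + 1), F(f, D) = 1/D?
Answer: -212431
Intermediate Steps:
Y(l) = (6 + l)/(1 + l)
h = 254 (h = (127*((6 + 4)/(1 + 4)))/1 = (127*(10/5))*1 = (127*((1/5)*10))*1 = (127*2)*1 = 254*1 = 254)
(-(-702177 - 1094601) + h) - 2009463 = (-(-702177 - 1094601) + 254) - 2009463 = (-1*(-1796778) + 254) - 2009463 = (1796778 + 254) - 2009463 = 1797032 - 2009463 = -212431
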